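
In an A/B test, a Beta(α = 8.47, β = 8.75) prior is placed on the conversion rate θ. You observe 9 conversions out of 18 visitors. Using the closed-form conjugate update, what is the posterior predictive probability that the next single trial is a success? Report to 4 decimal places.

The Beta prior is conjugate to a Binomial/Bernoulli likelihood; the update adds successes to α and failures to β.
Posterior: Beta(α+k, β+n−k) = Beta(8.47+9, 8.75+9) = Beta(17.47, 17.75).
For a single future Bernoulli trial, P(success | data) = α/(α+β) = 0.4960.

0.4960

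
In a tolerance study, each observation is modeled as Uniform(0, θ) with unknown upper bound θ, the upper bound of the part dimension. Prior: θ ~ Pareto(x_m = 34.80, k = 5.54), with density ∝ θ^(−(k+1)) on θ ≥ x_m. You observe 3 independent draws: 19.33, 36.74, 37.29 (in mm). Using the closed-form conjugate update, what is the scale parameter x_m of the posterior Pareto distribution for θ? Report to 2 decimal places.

37.29

A Pareto(scale x_m, shape k) prior on the upper bound θ of Uniform(0, θ) is conjugate: posterior is Pareto(max(x_m, max xᵢ), k + n).
Sample maximum = 37.29; prior scale x_m = 34.80 → posterior scale = max = 37.29.
Posterior shape = 5.54 + 3 = 8.54.
Posterior scale x_m = 37.29.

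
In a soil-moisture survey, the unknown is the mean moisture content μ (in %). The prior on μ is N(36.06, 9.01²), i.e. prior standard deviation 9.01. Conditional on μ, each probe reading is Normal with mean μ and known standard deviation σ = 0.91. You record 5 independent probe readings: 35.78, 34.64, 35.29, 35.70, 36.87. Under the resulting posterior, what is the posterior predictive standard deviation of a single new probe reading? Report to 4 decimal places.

0.9967

For Normal data with known variance σ², a Normal(μ₀, σ₀²) prior on μ is conjugate. Posterior precision = 1/σ₀² + n/σ²; posterior mean is the precision-weighted average of μ₀ and x̄.
σ₀² = 9.01² = 81.1801, σ² = 0.91² = 0.8281; σ² + n·σ₀² = 0.8281 + 5·81.1801 = 406.7286.
Posterior precision = 1/σ₀² + n/σ² = 1/81.1801 + 5/0.8281 = (σ² + n·σ₀²)/(σ₀²σ²) = 406.7286/(81.1801·0.8281); posterior variance σₙ² = σ₀²σ²/(σ² + n·σ₀²) = 81.1801·0.8281/406.7286 = 0.165283.
Predictive variance for one new observation = σₙ² + σ² = 81.1801·0.8281/406.7286 + 0.8281 = σ²·(σ₀² + 406.7286)/406.7286 = 0.8281·487.9087/406.7286 = 0.993383; SD = √(0.8281·487.9087/406.7286) = 0.9967.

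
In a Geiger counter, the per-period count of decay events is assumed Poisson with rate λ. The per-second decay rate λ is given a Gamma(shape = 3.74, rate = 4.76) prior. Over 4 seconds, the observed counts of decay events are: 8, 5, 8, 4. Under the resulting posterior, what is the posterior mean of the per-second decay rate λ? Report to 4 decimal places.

With a Gamma(shape α, rate β) prior, the Poisson likelihood is conjugate: the posterior is Gamma(α + ΣXᵢ, β + n).
Sum of counts S = 25 over n = 4 seconds.
Posterior: Gamma(α+S, β+n) = Gamma(3.74+25, 4.76+4) = Gamma(28.74, 8.76).
Posterior mean = α/β = 28.74/8.76 = 3.2808.

3.2808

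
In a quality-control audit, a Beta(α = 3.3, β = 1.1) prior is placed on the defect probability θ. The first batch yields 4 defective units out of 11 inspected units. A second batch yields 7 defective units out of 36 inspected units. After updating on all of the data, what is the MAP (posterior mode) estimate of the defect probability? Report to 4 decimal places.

The Beta prior is conjugate to a Binomial/Bernoulli likelihood; the update adds successes to α and failures to β.
After batch 1: Beta(3.3+4, 1.1+7) = Beta(7.3, 8.1).
After batch 2: Beta(7.3+7, 8.1+29) = Beta(14.3, 37.1).
Mode of Beta(a,b) for a,b>1 is (a−1)/(a+b−2) = 13.3/49.4 = 0.2692.

0.2692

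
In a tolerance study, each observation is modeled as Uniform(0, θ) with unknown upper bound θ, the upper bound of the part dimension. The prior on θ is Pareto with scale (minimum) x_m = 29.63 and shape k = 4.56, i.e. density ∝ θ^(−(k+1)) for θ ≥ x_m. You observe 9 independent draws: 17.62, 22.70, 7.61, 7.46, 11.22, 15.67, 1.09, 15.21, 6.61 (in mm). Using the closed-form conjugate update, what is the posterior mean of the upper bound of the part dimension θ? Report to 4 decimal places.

A Pareto(scale x_m, shape k) prior on the upper bound θ of Uniform(0, θ) is conjugate: posterior is Pareto(max(x_m, max xᵢ), k + n).
Sample maximum = 22.70; prior scale x_m = 29.63 → posterior scale = max = 29.63.
Posterior shape = 4.56 + 9 = 13.56.
E[θ|data] = k·x_m/(k−1) = 13.56·29.63/12.56 = 31.9891.

31.9891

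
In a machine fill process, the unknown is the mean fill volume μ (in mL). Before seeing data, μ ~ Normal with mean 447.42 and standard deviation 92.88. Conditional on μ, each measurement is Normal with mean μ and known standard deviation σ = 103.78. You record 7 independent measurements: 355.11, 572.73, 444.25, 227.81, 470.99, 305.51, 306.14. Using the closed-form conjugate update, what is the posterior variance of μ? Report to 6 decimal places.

1305.729469

For Normal data with known variance σ², a Normal(μ₀, σ₀²) prior on μ is conjugate. Posterior precision = 1/σ₀² + n/σ²; posterior mean is the precision-weighted average of μ₀ and x̄.
σ₀² = 92.88² = 8626.6944, σ² = 103.78² = 10770.2884; σ² + n·σ₀² = 10770.2884 + 7·8626.6944 = 71157.1492.
Posterior precision = 1/σ₀² + n/σ² = 1/8626.6944 + 7/10770.2884 = (σ² + n·σ₀²)/(σ₀²σ²) = 71157.1492/(8626.6944·10770.2884); posterior variance σₙ² = σ₀²σ²/(σ² + n·σ₀²) = 8626.6944·10770.2884/71157.1492 = 1305.729469.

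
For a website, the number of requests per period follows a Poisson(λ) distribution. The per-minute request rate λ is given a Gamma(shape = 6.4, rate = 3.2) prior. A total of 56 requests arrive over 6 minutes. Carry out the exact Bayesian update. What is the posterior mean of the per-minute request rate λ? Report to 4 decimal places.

With a Gamma(shape α, rate β) prior, the Poisson likelihood is conjugate: the posterior is Gamma(α + ΣXᵢ, β + n).
Posterior: Gamma(α+S, β+n) = Gamma(6.4+56, 3.2+6) = Gamma(62.4, 9.2).
Posterior mean = α/β = 62.4/9.2 = 6.7826.

6.7826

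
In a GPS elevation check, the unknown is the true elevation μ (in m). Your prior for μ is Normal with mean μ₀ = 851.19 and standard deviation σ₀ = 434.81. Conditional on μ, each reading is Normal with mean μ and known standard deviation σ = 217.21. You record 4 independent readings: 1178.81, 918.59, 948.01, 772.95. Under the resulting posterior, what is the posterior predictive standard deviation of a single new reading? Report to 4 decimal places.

For Normal data with known variance σ², a Normal(μ₀, σ₀²) prior on μ is conjugate. Posterior precision = 1/σ₀² + n/σ²; posterior mean is the precision-weighted average of μ₀ and x̄.
σ₀² = 434.81² = 189059.7361, σ² = 217.21² = 47180.1841; σ² + n·σ₀² = 47180.1841 + 4·189059.7361 = 803419.1285.
Posterior precision = 1/σ₀² + n/σ² = 1/189059.7361 + 4/47180.1841 = (σ² + n·σ₀²)/(σ₀²σ²) = 803419.1285/(189059.7361·47180.1841); posterior variance σₙ² = σ₀²σ²/(σ² + n·σ₀²) = 189059.7361·47180.1841/803419.1285 = 11102.390818.
Predictive variance for one new observation = σₙ² + σ² = 189059.7361·47180.1841/803419.1285 + 47180.1841 = σ²·(σ₀² + 803419.1285)/803419.1285 = 47180.1841·992478.8646/803419.1285 = 58282.574918; SD = √(47180.1841·992478.8646/803419.1285) = 241.4178.

241.4178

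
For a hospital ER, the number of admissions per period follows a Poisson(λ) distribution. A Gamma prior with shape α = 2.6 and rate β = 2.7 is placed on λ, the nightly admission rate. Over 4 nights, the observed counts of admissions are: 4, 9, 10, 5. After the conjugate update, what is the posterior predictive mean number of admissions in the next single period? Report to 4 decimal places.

4.5672

With a Gamma(shape α, rate β) prior, the Poisson likelihood is conjugate: the posterior is Gamma(α + ΣXᵢ, β + n).
Sum of counts S = 28 over n = 4 nights.
Posterior: Gamma(α+S, β+n) = Gamma(2.6+28, 2.7+4) = Gamma(30.6, 6.7).
The predictive distribution for one future period is NegBinom with mean α/β = 4.5672.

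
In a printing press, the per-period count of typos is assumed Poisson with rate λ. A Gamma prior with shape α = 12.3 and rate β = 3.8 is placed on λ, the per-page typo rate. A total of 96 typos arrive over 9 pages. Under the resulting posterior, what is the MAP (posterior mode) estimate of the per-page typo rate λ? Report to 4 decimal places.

With a Gamma(shape α, rate β) prior, the Poisson likelihood is conjugate: the posterior is Gamma(α + ΣXᵢ, β + n).
Posterior: Gamma(α+S, β+n) = Gamma(12.3+96, 3.8+9) = Gamma(108.3, 12.8).
Mode of Gamma(α,β) for α≥1 is (α−1)/β = 107.3/12.8 = 8.3828.

8.3828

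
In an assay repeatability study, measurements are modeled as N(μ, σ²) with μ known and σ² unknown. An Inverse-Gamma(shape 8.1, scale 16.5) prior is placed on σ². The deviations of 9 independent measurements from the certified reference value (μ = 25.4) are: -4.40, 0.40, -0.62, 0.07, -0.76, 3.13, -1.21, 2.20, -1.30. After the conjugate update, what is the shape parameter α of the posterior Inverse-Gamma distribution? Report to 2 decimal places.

With known mean μ and an Inverse-Gamma(α, β) prior on σ², the Normal likelihood is conjugate: posterior is Inv-Gamma(α + n/2, β + Σ(xᵢ−μ)²/2).
Σ(xᵢ−μ)² = (-4.40)² + (0.40)² + (-0.62)² + (0.07)² + (-0.76)² + (3.13)² + (-1.21)² + (2.20)² + (-1.30)² = 38.2779.
Posterior: Inv-Gamma(8.1 + 9/2, 16.5 + 38.2779/2) = Inv-Gamma(12.60, 35.63895).
Posterior α = 12.60.

12.60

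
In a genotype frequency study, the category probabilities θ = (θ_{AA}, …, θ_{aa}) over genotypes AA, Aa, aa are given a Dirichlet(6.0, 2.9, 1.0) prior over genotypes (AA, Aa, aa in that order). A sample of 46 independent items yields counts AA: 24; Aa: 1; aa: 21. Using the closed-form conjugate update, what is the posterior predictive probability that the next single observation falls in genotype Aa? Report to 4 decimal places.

The Dirichlet prior is conjugate to the Multinomial likelihood: each posterior αⱼ = prior αⱼ + observed count nⱼ.
Posterior concentration: (30.0, 3.9, 22.0), total = 55.9.
P(next = Aa | data) = α_{Aa}/Σα = 0.0698.

0.0698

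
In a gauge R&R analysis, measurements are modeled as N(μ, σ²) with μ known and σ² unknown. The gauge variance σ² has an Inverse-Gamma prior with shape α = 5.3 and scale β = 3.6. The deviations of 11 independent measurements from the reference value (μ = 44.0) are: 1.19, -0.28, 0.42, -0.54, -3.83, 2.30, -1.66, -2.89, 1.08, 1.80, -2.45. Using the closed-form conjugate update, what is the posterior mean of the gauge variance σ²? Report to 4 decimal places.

With known mean μ and an Inverse-Gamma(α, β) prior on σ², the Normal likelihood is conjugate: posterior is Inv-Gamma(α + n/2, β + Σ(xᵢ−μ)²/2).
Σ(xᵢ−μ)² = (1.19)² + (-0.28)² + (0.42)² + (-0.54)² + (-3.83)² + (2.30)² + (-1.66)² + (-2.89)² + (1.08)² + (1.80)² + (-2.45)² = 43.4380.
Posterior: Inv-Gamma(5.3 + 11/2, 3.6 + 43.4380/2) = Inv-Gamma(10.80, 25.31900).
E[σ²|data] = β/(α−1) = 25.31900/9.80 = 2.5836.

2.5836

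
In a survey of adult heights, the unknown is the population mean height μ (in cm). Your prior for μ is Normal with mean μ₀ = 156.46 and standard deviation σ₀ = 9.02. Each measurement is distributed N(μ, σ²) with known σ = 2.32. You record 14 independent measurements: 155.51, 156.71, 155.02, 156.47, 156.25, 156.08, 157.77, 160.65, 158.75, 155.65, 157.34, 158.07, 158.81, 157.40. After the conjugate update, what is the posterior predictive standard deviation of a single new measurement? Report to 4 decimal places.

For Normal data with known variance σ², a Normal(μ₀, σ₀²) prior on μ is conjugate. Posterior precision = 1/σ₀² + n/σ²; posterior mean is the precision-weighted average of μ₀ and x̄.
σ₀² = 9.02² = 81.3604, σ² = 2.32² = 5.3824; σ² + n·σ₀² = 5.3824 + 14·81.3604 = 1144.428.
Posterior precision = 1/σ₀² + n/σ² = 1/81.3604 + 14/5.3824 = (σ² + n·σ₀²)/(σ₀²σ²) = 1144.428/(81.3604·5.3824); posterior variance σₙ² = σ₀²σ²/(σ² + n·σ₀²) = 81.3604·5.3824/1144.428 = 0.382649.
Predictive variance for one new observation = σₙ² + σ² = 81.3604·5.3824/1144.428 + 5.3824 = σ²·(σ₀² + 1144.428)/1144.428 = 5.3824·1225.7884/1144.428 = 5.765049; SD = √(5.3824·1225.7884/1144.428) = 2.4011.

2.4011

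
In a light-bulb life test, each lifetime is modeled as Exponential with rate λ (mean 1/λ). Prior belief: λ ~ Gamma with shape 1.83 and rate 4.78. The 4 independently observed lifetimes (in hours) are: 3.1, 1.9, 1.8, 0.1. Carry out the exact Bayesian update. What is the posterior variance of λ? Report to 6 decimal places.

0.042735

With a Gamma(shape α, rate β) prior on the exponential rate λ, the posterior after n observations with total T = Σxᵢ is Gamma(α+n, β+T).
Sum of observations T = 6.9 hours; n = 4.
Posterior: Gamma(1.83+4, 4.78+6.9) = Gamma(5.83, 11.68).
Var = α/β² = 0.042735.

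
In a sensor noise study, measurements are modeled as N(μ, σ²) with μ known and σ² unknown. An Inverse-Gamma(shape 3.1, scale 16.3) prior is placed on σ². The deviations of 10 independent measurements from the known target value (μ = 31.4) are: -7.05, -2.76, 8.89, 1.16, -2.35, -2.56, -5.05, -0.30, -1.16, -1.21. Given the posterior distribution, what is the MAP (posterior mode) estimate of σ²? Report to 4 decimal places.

11.5811

With known mean μ and an Inverse-Gamma(α, β) prior on σ², the Normal likelihood is conjugate: posterior is Inv-Gamma(α + n/2, β + Σ(xᵢ−μ)²/2).
Σ(xᵢ−μ)² = (-7.05)² + (-2.76)² + (8.89)² + (1.16)² + (-2.35)² + (-2.56)² + (-5.05)² + (-0.30)² + (-1.16)² + (-1.21)² = 178.1761.
Posterior: Inv-Gamma(3.1 + 10/2, 16.3 + 178.1761/2) = Inv-Gamma(8.10, 105.38805).
Mode = β/(α+1) = 105.38805/9.10 = 11.5811.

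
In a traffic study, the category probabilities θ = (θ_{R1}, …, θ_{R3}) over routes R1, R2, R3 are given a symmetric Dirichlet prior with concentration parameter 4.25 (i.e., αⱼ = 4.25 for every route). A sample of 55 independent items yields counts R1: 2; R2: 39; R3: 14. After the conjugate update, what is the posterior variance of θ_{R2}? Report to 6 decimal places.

0.003358

The Dirichlet prior is conjugate to the Multinomial likelihood: each posterior αⱼ = prior αⱼ + observed count nⱼ.
Posterior concentration: (6.25, 43.25, 18.25), total = 67.75.
Var[θ_j] = α_j(Σα−α_j)/((Σα)²(Σα+1)) = 43.25·24.50/(67.75²·68.75) = 0.003358.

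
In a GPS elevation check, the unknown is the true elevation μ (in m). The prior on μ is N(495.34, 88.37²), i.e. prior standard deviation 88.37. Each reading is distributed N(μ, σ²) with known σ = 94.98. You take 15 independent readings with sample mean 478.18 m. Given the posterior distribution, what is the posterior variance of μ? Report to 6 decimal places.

For Normal data with known variance σ², a Normal(μ₀, σ₀²) prior on μ is conjugate. Posterior precision = 1/σ₀² + n/σ²; posterior mean is the precision-weighted average of μ₀ and x̄.
σ₀² = 88.37² = 7809.2569, σ² = 94.98² = 9021.2004; σ² + n·σ₀² = 9021.2004 + 15·7809.2569 = 126160.0539.
Posterior precision = 1/σ₀² + n/σ² = 1/7809.2569 + 15/9021.2004 = (σ² + n·σ₀²)/(σ₀²σ²) = 126160.0539/(7809.2569·9021.2004); posterior variance σₙ² = σ₀²σ²/(σ² + n·σ₀²) = 7809.2569·9021.2004/126160.0539 = 558.408698.

558.408698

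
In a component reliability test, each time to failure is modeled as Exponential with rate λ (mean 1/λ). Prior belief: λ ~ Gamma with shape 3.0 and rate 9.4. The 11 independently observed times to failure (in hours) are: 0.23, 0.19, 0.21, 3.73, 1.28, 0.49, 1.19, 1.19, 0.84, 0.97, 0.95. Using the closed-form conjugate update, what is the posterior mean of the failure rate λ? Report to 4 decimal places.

With a Gamma(shape α, rate β) prior on the exponential rate λ, the posterior after n observations with total T = Σxᵢ is Gamma(α+n, β+T).
Sum of observations T = 11.27 hours; n = 11.
Posterior: Gamma(3.0+11, 9.4+11.27) = Gamma(14.0, 20.67).
Posterior mean of λ = α/β = 14.0/20.67 = 0.6773.

0.6773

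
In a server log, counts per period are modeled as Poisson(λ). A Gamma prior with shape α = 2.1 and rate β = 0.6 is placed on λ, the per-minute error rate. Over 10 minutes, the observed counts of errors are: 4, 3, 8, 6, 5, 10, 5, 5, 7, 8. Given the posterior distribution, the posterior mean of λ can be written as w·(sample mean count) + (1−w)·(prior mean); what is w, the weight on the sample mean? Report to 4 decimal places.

0.9434

With a Gamma(shape α, rate β) prior, the Poisson likelihood is conjugate: the posterior is Gamma(α + ΣXᵢ, β + n).
Posterior mean = (α₀+S)/(β₀+n) = [n/(β₀+n)]·(S/n) + [β₀/(β₀+n)]·(α₀/β₀), so only n and β₀ enter the weight.
Weight on data w = n/(β₀+n) = 10/(0.6+10) = 10/10.6 = 0.9434.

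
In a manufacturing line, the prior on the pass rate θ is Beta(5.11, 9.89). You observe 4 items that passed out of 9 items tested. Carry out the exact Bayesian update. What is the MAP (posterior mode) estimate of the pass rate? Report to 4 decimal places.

0.3686

The Beta prior is conjugate to a Binomial/Bernoulli likelihood; the update adds successes to α and failures to β.
Posterior: Beta(α+k, β+n−k) = Beta(5.11+4, 9.89+5) = Beta(9.11, 14.89).
Mode of Beta(a,b) for a,b>1 is (a−1)/(a+b−2) = 8.11/22.00 = 0.3686.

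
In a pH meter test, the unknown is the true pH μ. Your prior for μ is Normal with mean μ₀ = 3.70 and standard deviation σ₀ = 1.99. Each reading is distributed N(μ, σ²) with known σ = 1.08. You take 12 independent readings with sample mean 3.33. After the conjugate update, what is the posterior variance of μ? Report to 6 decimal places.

0.094871

For Normal data with known variance σ², a Normal(μ₀, σ₀²) prior on μ is conjugate. Posterior precision = 1/σ₀² + n/σ²; posterior mean is the precision-weighted average of μ₀ and x̄.
σ₀² = 1.99² = 3.9601, σ² = 1.08² = 1.1664; σ² + n·σ₀² = 1.1664 + 12·3.9601 = 48.6876.
Posterior precision = 1/σ₀² + n/σ² = 1/3.9601 + 12/1.1664 = (σ² + n·σ₀²)/(σ₀²σ²) = 48.6876/(3.9601·1.1664); posterior variance σₙ² = σ₀²σ²/(σ² + n·σ₀²) = 3.9601·1.1664/48.6876 = 0.094871.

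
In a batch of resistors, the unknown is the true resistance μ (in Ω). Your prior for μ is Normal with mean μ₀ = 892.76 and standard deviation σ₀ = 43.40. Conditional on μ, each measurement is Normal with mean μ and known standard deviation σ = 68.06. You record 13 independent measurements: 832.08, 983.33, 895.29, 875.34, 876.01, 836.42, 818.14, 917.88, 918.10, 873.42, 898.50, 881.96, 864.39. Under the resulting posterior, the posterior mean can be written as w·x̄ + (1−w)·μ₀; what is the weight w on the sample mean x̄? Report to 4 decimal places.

For Normal data with known variance σ², a Normal(μ₀, σ₀²) prior on μ is conjugate. Posterior precision = 1/σ₀² + n/σ²; posterior mean is the precision-weighted average of μ₀ and x̄.
σ₀² = 43.40² = 1883.56, σ² = 68.06² = 4632.1636. Prior precision 1/σ₀² = 1/1883.56; data precision n/σ² = 13/4632.1636.
w = (n/σ²)/(1/σ₀² + n/σ²) = n·σ₀²/(σ² + n·σ₀²) = 13·1883.56/(4632.1636 + 13·1883.56) = 24486.28/29118.4436 = 0.8409.

0.8409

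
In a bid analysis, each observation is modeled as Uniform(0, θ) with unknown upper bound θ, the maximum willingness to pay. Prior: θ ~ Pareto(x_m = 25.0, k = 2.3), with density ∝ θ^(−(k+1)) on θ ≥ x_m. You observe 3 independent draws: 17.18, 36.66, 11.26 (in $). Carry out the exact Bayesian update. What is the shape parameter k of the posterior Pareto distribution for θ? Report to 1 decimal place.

A Pareto(scale x_m, shape k) prior on the upper bound θ of Uniform(0, θ) is conjugate: posterior is Pareto(max(x_m, max xᵢ), k + n).
Sample maximum = 36.66; prior scale x_m = 25.0 → posterior scale = max = 36.66.
Posterior shape = 2.3 + 3 = 5.3.
Posterior shape k = 5.3.

5.3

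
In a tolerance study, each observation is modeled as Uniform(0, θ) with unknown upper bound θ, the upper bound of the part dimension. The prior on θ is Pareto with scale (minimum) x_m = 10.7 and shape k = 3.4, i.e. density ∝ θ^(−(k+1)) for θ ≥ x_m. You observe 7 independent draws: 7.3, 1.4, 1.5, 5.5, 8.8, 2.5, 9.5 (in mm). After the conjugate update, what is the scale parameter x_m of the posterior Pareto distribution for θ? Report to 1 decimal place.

10.7

A Pareto(scale x_m, shape k) prior on the upper bound θ of Uniform(0, θ) is conjugate: posterior is Pareto(max(x_m, max xᵢ), k + n).
Sample maximum = 9.5; prior scale x_m = 10.7 → posterior scale = max = 10.7.
Posterior shape = 3.4 + 7 = 10.4.
Posterior scale x_m = 10.7.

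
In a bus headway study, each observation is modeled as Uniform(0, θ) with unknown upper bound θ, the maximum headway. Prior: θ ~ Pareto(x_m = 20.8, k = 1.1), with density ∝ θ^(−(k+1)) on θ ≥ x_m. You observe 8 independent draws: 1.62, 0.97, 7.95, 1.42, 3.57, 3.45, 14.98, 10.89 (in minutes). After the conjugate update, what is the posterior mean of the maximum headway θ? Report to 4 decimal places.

23.3679

A Pareto(scale x_m, shape k) prior on the upper bound θ of Uniform(0, θ) is conjugate: posterior is Pareto(max(x_m, max xᵢ), k + n).
Sample maximum = 14.98; prior scale x_m = 20.8 → posterior scale = max = 20.80.
Posterior shape = 1.1 + 8 = 9.1.
E[θ|data] = k·x_m/(k−1) = 9.1·20.80/8.1 = 23.3679.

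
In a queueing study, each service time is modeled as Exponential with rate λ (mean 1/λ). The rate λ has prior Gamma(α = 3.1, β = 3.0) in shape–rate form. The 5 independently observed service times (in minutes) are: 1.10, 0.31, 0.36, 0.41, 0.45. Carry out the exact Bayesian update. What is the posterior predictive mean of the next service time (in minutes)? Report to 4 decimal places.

With a Gamma(shape α, rate β) prior on the exponential rate λ, the posterior after n observations with total T = Σxᵢ is Gamma(α+n, β+T).
Sum of observations T = 2.63 minutes; n = 5.
Posterior: Gamma(3.1+5, 3.0+2.63) = Gamma(8.1, 5.63).
The predictive distribution for the next observation is Lomax; its mean is β/(α−1) = 5.63/7.1 = 0.7930.

0.7930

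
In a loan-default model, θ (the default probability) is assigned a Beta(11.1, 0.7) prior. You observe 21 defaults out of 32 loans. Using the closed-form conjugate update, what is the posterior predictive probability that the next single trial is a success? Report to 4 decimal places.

0.7329

The Beta prior is conjugate to a Binomial/Bernoulli likelihood; the update adds successes to α and failures to β.
Posterior: Beta(α+k, β+n−k) = Beta(11.1+21, 0.7+11) = Beta(32.1, 11.7).
For a single future Bernoulli trial, P(success | data) = α/(α+β) = 0.7329.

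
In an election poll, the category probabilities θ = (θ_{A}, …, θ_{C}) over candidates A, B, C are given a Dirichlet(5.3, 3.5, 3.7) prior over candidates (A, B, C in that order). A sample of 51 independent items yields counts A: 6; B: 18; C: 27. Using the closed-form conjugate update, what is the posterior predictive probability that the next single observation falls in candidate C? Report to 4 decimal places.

0.4835

The Dirichlet prior is conjugate to the Multinomial likelihood: each posterior αⱼ = prior αⱼ + observed count nⱼ.
Posterior concentration: (11.3, 21.5, 30.7), total = 63.5.
P(next = C | data) = α_{C}/Σα = 0.4835.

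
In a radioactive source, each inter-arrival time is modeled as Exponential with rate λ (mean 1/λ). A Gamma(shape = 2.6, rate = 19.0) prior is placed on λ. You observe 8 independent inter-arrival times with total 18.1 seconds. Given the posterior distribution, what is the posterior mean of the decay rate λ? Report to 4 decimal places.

0.2857

With a Gamma(shape α, rate β) prior on the exponential rate λ, the posterior after n observations with total T = Σxᵢ is Gamma(α+n, β+T).
Posterior: Gamma(2.6+8, 19.0+18.1) = Gamma(10.6, 37.1).
Posterior mean of λ = α/β = 10.6/37.1 = 0.2857.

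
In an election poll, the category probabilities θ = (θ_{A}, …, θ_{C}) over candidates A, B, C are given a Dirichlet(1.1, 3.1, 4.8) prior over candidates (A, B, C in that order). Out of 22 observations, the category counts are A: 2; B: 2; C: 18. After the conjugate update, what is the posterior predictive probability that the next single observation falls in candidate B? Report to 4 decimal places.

0.1645

The Dirichlet prior is conjugate to the Multinomial likelihood: each posterior αⱼ = prior αⱼ + observed count nⱼ.
Posterior concentration: (3.1, 5.1, 22.8), total = 31.0.
P(next = B | data) = α_{B}/Σα = 0.1645.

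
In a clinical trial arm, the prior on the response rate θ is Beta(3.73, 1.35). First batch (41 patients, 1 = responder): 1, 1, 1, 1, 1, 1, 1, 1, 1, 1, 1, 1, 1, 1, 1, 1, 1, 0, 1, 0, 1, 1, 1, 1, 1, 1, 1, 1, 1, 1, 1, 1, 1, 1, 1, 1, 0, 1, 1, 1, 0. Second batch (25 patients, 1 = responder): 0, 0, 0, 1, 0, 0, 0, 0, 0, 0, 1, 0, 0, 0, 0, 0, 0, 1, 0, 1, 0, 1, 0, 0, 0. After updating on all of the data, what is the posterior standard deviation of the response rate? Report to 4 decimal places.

0.0564

The Beta prior is conjugate to a Binomial/Bernoulli likelihood; the update adds successes to α and failures to β.
After batch 1: Beta(3.73+37, 1.35+4) = Beta(40.73, 5.35).
After batch 2: Beta(40.73+5, 5.35+20) = Beta(45.73, 25.35).
Var = αβ/((α+β)²(α+β+1)) = 45.73·25.35/(71.08²·72.08) = 0.00318324; SD = √0.00318324 = 0.0564.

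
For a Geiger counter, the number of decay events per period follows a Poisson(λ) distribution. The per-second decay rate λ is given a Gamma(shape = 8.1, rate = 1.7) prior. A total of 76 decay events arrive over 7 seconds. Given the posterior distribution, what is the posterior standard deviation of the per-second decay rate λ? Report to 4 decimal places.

With a Gamma(shape α, rate β) prior, the Poisson likelihood is conjugate: the posterior is Gamma(α + ΣXᵢ, β + n).
Posterior: Gamma(α+S, β+n) = Gamma(8.1+76, 1.7+7) = Gamma(84.1, 8.7).
SD = √α/β = √84.1/8.7 = 1.0541.

1.0541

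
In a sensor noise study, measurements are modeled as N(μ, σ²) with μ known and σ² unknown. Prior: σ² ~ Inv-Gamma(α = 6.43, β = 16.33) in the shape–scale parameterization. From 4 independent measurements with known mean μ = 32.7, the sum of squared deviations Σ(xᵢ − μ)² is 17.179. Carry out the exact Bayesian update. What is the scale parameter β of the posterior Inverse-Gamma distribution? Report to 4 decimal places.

24.9195

With known mean μ and an Inverse-Gamma(α, β) prior on σ², the Normal likelihood is conjugate: posterior is Inv-Gamma(α + n/2, β + Σ(xᵢ−μ)²/2).
Posterior: Inv-Gamma(6.43 + 4/2, 16.33 + 17.179/2) = Inv-Gamma(8.43, 24.9195).
Posterior β = 24.9195.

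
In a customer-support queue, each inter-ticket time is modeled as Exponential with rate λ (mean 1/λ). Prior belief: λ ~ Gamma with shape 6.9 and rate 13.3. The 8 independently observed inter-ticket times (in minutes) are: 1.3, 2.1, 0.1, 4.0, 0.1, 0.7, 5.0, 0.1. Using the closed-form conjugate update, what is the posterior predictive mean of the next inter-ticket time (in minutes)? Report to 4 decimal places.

With a Gamma(shape α, rate β) prior on the exponential rate λ, the posterior after n observations with total T = Σxᵢ is Gamma(α+n, β+T).
Sum of observations T = 13.4 minutes; n = 8.
Posterior: Gamma(6.9+8, 13.3+13.4) = Gamma(14.9, 26.7).
The predictive distribution for the next observation is Lomax; its mean is β/(α−1) = 26.7/13.9 = 1.9209.

1.9209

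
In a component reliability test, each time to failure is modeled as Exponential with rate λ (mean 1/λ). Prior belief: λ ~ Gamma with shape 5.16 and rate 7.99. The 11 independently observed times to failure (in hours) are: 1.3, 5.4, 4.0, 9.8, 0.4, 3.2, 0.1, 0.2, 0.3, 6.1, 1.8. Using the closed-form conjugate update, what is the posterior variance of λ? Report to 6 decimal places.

0.009809

With a Gamma(shape α, rate β) prior on the exponential rate λ, the posterior after n observations with total T = Σxᵢ is Gamma(α+n, β+T).
Sum of observations T = 32.6 hours; n = 11.
Posterior: Gamma(5.16+11, 7.99+32.6) = Gamma(16.16, 40.59).
Var = α/β² = 0.009809.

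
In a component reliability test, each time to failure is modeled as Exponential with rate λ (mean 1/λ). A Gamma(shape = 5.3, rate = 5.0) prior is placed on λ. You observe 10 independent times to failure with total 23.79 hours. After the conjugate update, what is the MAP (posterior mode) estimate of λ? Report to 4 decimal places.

0.4967

With a Gamma(shape α, rate β) prior on the exponential rate λ, the posterior after n observations with total T = Σxᵢ is Gamma(α+n, β+T).
Posterior: Gamma(5.3+10, 5.0+23.79) = Gamma(15.3, 28.79).
Mode = (α−1)/β = 0.4967.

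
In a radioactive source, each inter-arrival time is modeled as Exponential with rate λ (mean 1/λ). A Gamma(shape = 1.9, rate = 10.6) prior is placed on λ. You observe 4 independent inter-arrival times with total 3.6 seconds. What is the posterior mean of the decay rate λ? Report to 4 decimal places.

With a Gamma(shape α, rate β) prior on the exponential rate λ, the posterior after n observations with total T = Σxᵢ is Gamma(α+n, β+T).
Posterior: Gamma(1.9+4, 10.6+3.6) = Gamma(5.9, 14.2).
Posterior mean of λ = α/β = 5.9/14.2 = 0.4155.

0.4155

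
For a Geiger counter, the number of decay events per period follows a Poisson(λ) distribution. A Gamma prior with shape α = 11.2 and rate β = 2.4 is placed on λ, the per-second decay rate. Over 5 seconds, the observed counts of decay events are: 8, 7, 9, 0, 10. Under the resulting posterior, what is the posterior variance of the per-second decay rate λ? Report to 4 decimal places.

0.8254

With a Gamma(shape α, rate β) prior, the Poisson likelihood is conjugate: the posterior is Gamma(α + ΣXᵢ, β + n).
Sum of counts S = 34 over n = 5 seconds.
Posterior: Gamma(α+S, β+n) = Gamma(11.2+34, 2.4+5) = Gamma(45.2, 7.4).
Var = α/β² = 45.2/7.4² = 0.8254.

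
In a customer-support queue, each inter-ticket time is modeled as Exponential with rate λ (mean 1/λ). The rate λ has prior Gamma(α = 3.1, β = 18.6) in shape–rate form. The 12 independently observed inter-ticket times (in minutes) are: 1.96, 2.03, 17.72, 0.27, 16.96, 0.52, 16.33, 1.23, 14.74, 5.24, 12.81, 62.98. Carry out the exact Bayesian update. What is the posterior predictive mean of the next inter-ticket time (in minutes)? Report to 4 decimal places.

With a Gamma(shape α, rate β) prior on the exponential rate λ, the posterior after n observations with total T = Σxᵢ is Gamma(α+n, β+T).
Sum of observations T = 152.79 minutes; n = 12.
Posterior: Gamma(3.1+12, 18.6+152.79) = Gamma(15.1, 171.39).
The predictive distribution for the next observation is Lomax; its mean is β/(α−1) = 171.39/14.1 = 12.1553.

12.1553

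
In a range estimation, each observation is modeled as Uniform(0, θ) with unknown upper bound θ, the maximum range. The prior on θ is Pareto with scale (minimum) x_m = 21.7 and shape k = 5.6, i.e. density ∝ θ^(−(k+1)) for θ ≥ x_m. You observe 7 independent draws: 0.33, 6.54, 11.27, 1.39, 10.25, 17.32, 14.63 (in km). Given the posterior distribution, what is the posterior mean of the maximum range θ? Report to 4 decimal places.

A Pareto(scale x_m, shape k) prior on the upper bound θ of Uniform(0, θ) is conjugate: posterior is Pareto(max(x_m, max xᵢ), k + n).
Sample maximum = 17.32; prior scale x_m = 21.7 → posterior scale = max = 21.70.
Posterior shape = 5.6 + 7 = 12.6.
E[θ|data] = k·x_m/(k−1) = 12.6·21.70/11.6 = 23.5707.

23.5707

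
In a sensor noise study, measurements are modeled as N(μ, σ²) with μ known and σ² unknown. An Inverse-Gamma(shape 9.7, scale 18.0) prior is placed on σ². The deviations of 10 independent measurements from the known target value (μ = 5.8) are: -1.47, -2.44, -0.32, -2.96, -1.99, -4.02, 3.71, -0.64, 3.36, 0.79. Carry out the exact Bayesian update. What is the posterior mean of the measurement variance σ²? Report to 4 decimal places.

With known mean μ and an Inverse-Gamma(α, β) prior on σ², the Normal likelihood is conjugate: posterior is Inv-Gamma(α + n/2, β + Σ(xᵢ−μ)²/2).
Σ(xᵢ−μ)² = (-1.47)² + (-2.44)² + (-0.32)² + (-2.96)² + (-1.99)² + (-4.02)² + (3.71)² + (-0.64)² + (3.36)² + (0.79)² = 63.1864.
Posterior: Inv-Gamma(9.7 + 10/2, 18.0 + 63.1864/2) = Inv-Gamma(14.70, 49.59320).
E[σ²|data] = β/(α−1) = 49.59320/13.70 = 3.6199.

3.6199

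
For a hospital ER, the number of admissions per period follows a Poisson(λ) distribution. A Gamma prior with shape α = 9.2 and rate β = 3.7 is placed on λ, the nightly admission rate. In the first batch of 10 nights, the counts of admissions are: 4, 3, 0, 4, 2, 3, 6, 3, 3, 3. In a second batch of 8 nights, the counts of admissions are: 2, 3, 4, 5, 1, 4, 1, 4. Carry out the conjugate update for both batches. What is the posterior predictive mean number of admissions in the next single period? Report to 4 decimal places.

With a Gamma(shape α, rate β) prior, the Poisson likelihood is conjugate: the posterior is Gamma(α + ΣXᵢ, β + n).
Batch 1: sum of counts S = 31 over n = 10 nights.
After batch 1: Gamma(α+S, β+n) = Gamma(9.2+31, 3.7+10) = Gamma(40.2, 13.7).
Batch 2: sum of counts S = 24 over n = 8 nights.
After batch 2: Gamma(α+S, β+n) = Gamma(40.2+24, 13.7+8) = Gamma(64.2, 21.7).
The predictive distribution for one future period is NegBinom with mean α/β = 2.9585.

2.9585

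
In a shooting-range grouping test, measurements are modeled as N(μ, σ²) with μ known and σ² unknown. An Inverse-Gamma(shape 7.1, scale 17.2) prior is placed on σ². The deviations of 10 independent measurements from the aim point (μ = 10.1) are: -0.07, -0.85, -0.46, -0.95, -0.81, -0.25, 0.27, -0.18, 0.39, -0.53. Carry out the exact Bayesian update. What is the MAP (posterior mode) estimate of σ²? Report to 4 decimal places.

With known mean μ and an Inverse-Gamma(α, β) prior on σ², the Normal likelihood is conjugate: posterior is Inv-Gamma(α + n/2, β + Σ(xᵢ−μ)²/2).
Σ(xᵢ−μ)² = (-0.07)² + (-0.85)² + (-0.46)² + (-0.95)² + (-0.81)² + (-0.25)² + (0.27)² + (-0.18)² + (0.39)² + (-0.53)² = 3.0984.
Posterior: Inv-Gamma(7.1 + 10/2, 17.2 + 3.0984/2) = Inv-Gamma(12.10, 18.74920).
Mode = β/(α+1) = 18.74920/13.10 = 1.4312.

1.4312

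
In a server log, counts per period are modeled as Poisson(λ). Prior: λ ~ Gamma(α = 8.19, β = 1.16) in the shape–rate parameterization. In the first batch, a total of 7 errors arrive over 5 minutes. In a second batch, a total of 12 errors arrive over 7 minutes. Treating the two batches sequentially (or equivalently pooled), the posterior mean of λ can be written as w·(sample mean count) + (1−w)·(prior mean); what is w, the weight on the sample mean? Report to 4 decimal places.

With a Gamma(shape α, rate β) prior, the Poisson likelihood is conjugate: the posterior is Gamma(α + ΣXᵢ, β + n).
Total number of minutes: n = 5 + 7 = 12.
Posterior mean = (α₀+S)/(β₀+n) = [n/(β₀+n)]·(S/n) + [β₀/(β₀+n)]·(α₀/β₀), so only n and β₀ enter the weight.
Weight on data w = n/(β₀+n) = 12/(1.16+12) = 12/13.16 = 0.9119.

0.9119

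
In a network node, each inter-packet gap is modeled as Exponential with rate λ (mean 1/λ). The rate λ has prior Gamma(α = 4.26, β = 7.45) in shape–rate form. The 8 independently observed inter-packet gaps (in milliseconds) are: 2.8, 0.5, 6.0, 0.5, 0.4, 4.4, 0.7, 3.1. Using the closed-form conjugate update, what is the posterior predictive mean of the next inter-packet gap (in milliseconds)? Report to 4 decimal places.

2.2957

With a Gamma(shape α, rate β) prior on the exponential rate λ, the posterior after n observations with total T = Σxᵢ is Gamma(α+n, β+T).
Sum of observations T = 18.4 milliseconds; n = 8.
Posterior: Gamma(4.26+8, 7.45+18.4) = Gamma(12.26, 25.85).
The predictive distribution for the next observation is Lomax; its mean is β/(α−1) = 25.85/11.26 = 2.2957.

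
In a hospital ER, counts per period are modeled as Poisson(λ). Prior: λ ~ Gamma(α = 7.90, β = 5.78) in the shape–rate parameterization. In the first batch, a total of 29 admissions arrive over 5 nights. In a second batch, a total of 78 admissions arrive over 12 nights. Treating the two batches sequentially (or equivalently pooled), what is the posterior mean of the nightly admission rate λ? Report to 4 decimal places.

5.0439

With a Gamma(shape α, rate β) prior, the Poisson likelihood is conjugate: the posterior is Gamma(α + ΣXᵢ, β + n).
After batch 1: Gamma(α+S, β+n) = Gamma(7.90+29, 5.78+5) = Gamma(36.90, 10.78).
After batch 2: Gamma(α+S, β+n) = Gamma(36.90+78, 10.78+12) = Gamma(114.90, 22.78).
Posterior mean = α/β = 114.90/22.78 = 5.0439.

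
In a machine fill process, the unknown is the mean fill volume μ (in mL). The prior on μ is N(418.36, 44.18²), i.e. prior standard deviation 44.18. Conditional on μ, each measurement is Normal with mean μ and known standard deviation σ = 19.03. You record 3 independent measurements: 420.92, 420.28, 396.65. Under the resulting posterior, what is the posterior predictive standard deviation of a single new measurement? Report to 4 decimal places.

For Normal data with known variance σ², a Normal(μ₀, σ₀²) prior on μ is conjugate. Posterior precision = 1/σ₀² + n/σ²; posterior mean is the precision-weighted average of μ₀ and x̄.
σ₀² = 44.18² = 1951.8724, σ² = 19.03² = 362.1409; σ² + n·σ₀² = 362.1409 + 3·1951.8724 = 6217.7581.
Posterior precision = 1/σ₀² + n/σ² = 1/1951.8724 + 3/362.1409 = (σ² + n·σ₀²)/(σ₀²σ²) = 6217.7581/(1951.8724·362.1409); posterior variance σₙ² = σ₀²σ²/(σ² + n·σ₀²) = 1951.8724·362.1409/6217.7581 = 113.682909.
Predictive variance for one new observation = σₙ² + σ² = 1951.8724·362.1409/6217.7581 + 362.1409 = σ²·(σ₀² + 6217.7581)/6217.7581 = 362.1409·8169.6305/6217.7581 = 475.823809; SD = √(362.1409·8169.6305/6217.7581) = 21.8134.

21.8134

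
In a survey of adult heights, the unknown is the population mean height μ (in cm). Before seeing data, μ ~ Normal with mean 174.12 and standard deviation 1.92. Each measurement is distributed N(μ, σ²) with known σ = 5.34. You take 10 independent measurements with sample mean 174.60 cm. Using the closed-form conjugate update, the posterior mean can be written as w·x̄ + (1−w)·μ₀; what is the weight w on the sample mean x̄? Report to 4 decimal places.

For Normal data with known variance σ², a Normal(μ₀, σ₀²) prior on μ is conjugate. Posterior precision = 1/σ₀² + n/σ²; posterior mean is the precision-weighted average of μ₀ and x̄.
σ₀² = 1.92² = 3.6864, σ² = 5.34² = 28.5156. Prior precision 1/σ₀² = 1/3.6864; data precision n/σ² = 10/28.5156.
w = (n/σ²)/(1/σ₀² + n/σ²) = n·σ₀²/(σ² + n·σ₀²) = 10·3.6864/(28.5156 + 10·3.6864) = 36.864/65.3796 = 0.5638.

0.5638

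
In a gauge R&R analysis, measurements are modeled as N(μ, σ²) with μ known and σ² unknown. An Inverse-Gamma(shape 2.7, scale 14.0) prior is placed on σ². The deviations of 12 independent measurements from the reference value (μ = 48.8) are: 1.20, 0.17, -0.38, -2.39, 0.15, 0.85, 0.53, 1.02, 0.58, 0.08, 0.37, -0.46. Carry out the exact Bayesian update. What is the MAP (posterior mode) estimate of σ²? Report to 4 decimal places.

With known mean μ and an Inverse-Gamma(α, β) prior on σ², the Normal likelihood is conjugate: posterior is Inv-Gamma(α + n/2, β + Σ(xᵢ−μ)²/2).
Σ(xᵢ−μ)² = (1.20)² + (0.17)² + (-0.38)² + (-2.39)² + (0.15)² + (0.85)² + (0.53)² + (1.02)² + (0.58)² + (0.08)² + (0.37)² + (-0.46)² = 10.0830.
Posterior: Inv-Gamma(2.7 + 12/2, 14.0 + 10.0830/2) = Inv-Gamma(8.70, 19.04150).
Mode = β/(α+1) = 19.04150/9.70 = 1.9630.

1.9630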